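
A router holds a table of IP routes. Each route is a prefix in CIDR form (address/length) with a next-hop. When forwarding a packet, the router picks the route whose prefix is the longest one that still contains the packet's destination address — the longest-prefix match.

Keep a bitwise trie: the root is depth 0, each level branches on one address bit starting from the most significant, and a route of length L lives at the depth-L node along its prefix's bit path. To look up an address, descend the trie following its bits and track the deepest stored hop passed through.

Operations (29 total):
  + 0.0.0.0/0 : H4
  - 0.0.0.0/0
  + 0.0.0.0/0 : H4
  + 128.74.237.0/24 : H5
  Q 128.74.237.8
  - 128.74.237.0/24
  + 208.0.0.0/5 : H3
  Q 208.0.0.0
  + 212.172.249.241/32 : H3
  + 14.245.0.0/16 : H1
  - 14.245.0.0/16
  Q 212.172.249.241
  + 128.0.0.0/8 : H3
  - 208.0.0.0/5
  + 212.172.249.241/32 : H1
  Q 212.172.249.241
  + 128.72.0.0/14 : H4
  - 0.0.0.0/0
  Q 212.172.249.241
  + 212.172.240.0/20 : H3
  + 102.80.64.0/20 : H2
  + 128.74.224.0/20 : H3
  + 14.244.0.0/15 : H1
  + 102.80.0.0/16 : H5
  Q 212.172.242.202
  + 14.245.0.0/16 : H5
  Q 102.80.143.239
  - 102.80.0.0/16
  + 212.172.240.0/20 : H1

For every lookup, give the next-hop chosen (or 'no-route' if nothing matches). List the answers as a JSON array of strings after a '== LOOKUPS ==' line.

Apply in order:
  add 0.0.0.0/0 -> H4 at depth 0
  - 0.0.0.0/0 clear@0
  add 0.0.0.0/0 -> H4 at depth 0
  add 128.74.237.0/24 -> H5 at depth 24
  ? 128.74.237.8  path d0:H4→d1:-→d2:-→d3:-→d4:-→d5:-→d6:-→d7:-→d8:-→d9:-→d10:-→d11:-→d12:-→d13:-→d14:-→d15:-→d16:-→d17:-→d18:-→d19:-→d20:-→d21:-→d22:-→d23:-→d24:H5  best=H5
  - 128.74.237.0/24 clear@24
  add 208.0.0.0/5 -> H3 at depth 5
  ? 208.0.0.0  path d0:H4→d1:-→d2:-→d3:-→d4:-→d5:H3  best=H3
  add 212.172.249.241/32 -> H3 at depth 32
  add 14.245.0.0/16 -> H1 at depth 16
  - 14.245.0.0/16 clear@16
  ? 212.172.249.241  path d0:H4→d1:-→d2:-→d3:-→d4:-→d5:H3→d6:-→d7:-→d8:-→d9:-→d10:-→d11:-→d12:-→d13:-→d14:-→d15:-→d16:-→d17:-→d18:-→d19:-→d20:-→d21:-→d22:-→d23:-→d24:-→d25:-→d26:-→d27:-→d28:-→d29:-→d30:-→d31:-→d32:H3  best=H3
  add 128.0.0.0/8 -> H3 at depth 8
  - 208.0.0.0/5 clear@5
  add 212.172.249.241/32 -> H1 at depth 32
  ? 212.172.249.241  path d0:H4→d1:-→d2:-→d3:-→d4:-→d5:-→d6:-→d7:-→d8:-→d9:-→d10:-→d11:-→d12:-→d13:-→d14:-→d15:-→d16:-→d17:-→d18:-→d19:-→d20:-→d21:-→d22:-→d23:-→d24:-→d25:-→d26:-→d27:-→d28:-→d29:-→d30:-→d31:-→d32:H1  best=H1
  add 128.72.0.0/14 -> H4 at depth 14
  - 0.0.0.0/0 clear@0
  ? 212.172.249.241  path d0:-→d1:-→d2:-→d3:-→d4:-→d5:-→d6:-→d7:-→d8:-→d9:-→d10:-→d11:-→d12:-→d13:-→d14:-→d15:-→d16:-→d17:-→d18:-→d19:-→d20:-→d21:-→d22:-→d23:-→d24:-→d25:-→d26:-→d27:-→d28:-→d29:-→d30:-→d31:-→d32:H1  best=H1
  add 212.172.240.0/20 -> H3 at depth 20
  add 102.80.64.0/20 -> H2 at depth 20
  add 128.74.224.0/20 -> H3 at depth 20
  add 14.244.0.0/15 -> H1 at depth 15
  add 102.80.0.0/16 -> H5 at depth 16
  ? 212.172.242.202  path d0:-→d1:-→d2:-→d3:-→d4:-→d5:-→d6:-→d7:-→d8:-→d9:-→d10:-→d11:-→d12:-→d13:-→d14:-→d15:-→d16:-→d17:-→d18:-→d19:-→d20:H3  best=H3
  add 14.245.0.0/16 -> H5 at depth 16
  ? 102.80.143.239  path d0:-→d1:-→d2:-→d3:-→d4:-→d5:-→d6:-→d7:-→d8:-→d9:-→d10:-→d11:-→d12:-→d13:-→d14:-→d15:-→d16:H5  best=H5
  - 102.80.0.0/16 clear@16
  add 212.172.240.0/20 -> H1 at depth 20

== LOOKUPS ==
["H5","H3","H3","H1","H1","H3","H5"]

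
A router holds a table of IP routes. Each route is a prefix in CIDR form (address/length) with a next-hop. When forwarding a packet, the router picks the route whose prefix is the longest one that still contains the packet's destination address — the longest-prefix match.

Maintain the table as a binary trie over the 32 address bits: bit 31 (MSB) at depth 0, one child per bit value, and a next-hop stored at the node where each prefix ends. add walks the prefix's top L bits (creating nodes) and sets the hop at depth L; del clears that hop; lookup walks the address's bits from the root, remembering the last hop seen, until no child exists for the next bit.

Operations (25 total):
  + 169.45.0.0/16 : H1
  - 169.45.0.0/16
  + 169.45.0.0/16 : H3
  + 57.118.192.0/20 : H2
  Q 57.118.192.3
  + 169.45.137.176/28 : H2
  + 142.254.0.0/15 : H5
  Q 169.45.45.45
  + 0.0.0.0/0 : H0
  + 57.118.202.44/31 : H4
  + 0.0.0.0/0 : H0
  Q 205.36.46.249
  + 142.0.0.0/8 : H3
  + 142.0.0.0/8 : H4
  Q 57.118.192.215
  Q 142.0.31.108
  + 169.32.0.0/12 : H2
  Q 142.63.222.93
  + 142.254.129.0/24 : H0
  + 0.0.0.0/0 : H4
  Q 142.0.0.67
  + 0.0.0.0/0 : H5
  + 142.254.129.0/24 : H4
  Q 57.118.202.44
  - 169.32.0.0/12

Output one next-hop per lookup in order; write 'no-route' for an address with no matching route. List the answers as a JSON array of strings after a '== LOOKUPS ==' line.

Apply in order:
  add 169.45.0.0/16 -> H1 at depth 16
  del 169.45.0.0/16 (clear depth 16)
  add 169.45.0.0/16 -> H3 at depth 16
  add 57.118.192.0/20 -> H2 at depth 20
  ? 57.118.192.3  path d0:-→d1:-→d2:-→d3:-→d4:-→d5:-→d6:-→d7:-→d8:-→d9:-→d10:-→d11:-→d12:-→d13:-→d14:-→d15:-→d16:-→d17:-→d18:-→d19:-→d20:H2  best=H2
  add 169.45.137.176/28 -> H2 at depth 28
  add 142.254.0.0/15 -> H5 at depth 15
  ? 169.45.45.45  path d0:-→d1:-→d2:-→d3:-→d4:-→d5:-→d6:-→d7:-→d8:-→d9:-→d10:-→d11:-→d12:-→d13:-→d14:-→d15:-→d16:H3  best=H3
  add 0.0.0.0/0 -> H0 at depth 0
  add 57.118.202.44/31 -> H4 at depth 31
  add 0.0.0.0/0 -> H0 at depth 0
  ? 205.36.46.249  path d0:H0→d1:-  best=H0
  add 142.0.0.0/8 -> H3 at depth 8
  add 142.0.0.0/8 -> H4 at depth 8
  ? 57.118.192.215  path d0:H0→d1:-→d2:-→d3:-→d4:-→d5:-→d6:-→d7:-→d8:-→d9:-→d10:-→d11:-→d12:-→d13:-→d14:-→d15:-→d16:-→d17:-→d18:-→d19:-→d20:H2  best=H2
  ? 142.0.31.108  path d0:H0→d1:-→d2:-→d3:-→d4:-→d5:-→d6:-→d7:-→d8:H4  best=H4
  add 169.32.0.0/12 -> H2 at depth 12
  ? 142.63.222.93  path d0:H0→d1:-→d2:-→d3:-→d4:-→d5:-→d6:-→d7:-→d8:H4  best=H4
  add 142.254.129.0/24 -> H0 at depth 24
  add 0.0.0.0/0 -> H4 at depth 0
  ? 142.0.0.67  path d0:H4→d1:-→d2:-→d3:-→d4:-→d5:-→d6:-→d7:-→d8:H4  best=H4
  add 0.0.0.0/0 -> H5 at depth 0
  add 142.254.129.0/24 -> H4 at depth 24
  ? 57.118.202.44  path d0:H5→d1:-→d2:-→d3:-→d4:-→d5:-→d6:-→d7:-→d8:-→d9:-→d10:-→d11:-→d12:-→d13:-→d14:-→d15:-→d16:-→d17:-→d18:-→d19:-→d20:H2→d21:-→d22:-→d23:-→d24:-→d25:-→d26:-→d27:-→d28:-→d29:-→d30:-→d31:H4  best=H4
  del 169.32.0.0/12 (clear depth 12)

== LOOKUPS ==
["H2","H3","H0","H2","H4","H4","H4","H4"]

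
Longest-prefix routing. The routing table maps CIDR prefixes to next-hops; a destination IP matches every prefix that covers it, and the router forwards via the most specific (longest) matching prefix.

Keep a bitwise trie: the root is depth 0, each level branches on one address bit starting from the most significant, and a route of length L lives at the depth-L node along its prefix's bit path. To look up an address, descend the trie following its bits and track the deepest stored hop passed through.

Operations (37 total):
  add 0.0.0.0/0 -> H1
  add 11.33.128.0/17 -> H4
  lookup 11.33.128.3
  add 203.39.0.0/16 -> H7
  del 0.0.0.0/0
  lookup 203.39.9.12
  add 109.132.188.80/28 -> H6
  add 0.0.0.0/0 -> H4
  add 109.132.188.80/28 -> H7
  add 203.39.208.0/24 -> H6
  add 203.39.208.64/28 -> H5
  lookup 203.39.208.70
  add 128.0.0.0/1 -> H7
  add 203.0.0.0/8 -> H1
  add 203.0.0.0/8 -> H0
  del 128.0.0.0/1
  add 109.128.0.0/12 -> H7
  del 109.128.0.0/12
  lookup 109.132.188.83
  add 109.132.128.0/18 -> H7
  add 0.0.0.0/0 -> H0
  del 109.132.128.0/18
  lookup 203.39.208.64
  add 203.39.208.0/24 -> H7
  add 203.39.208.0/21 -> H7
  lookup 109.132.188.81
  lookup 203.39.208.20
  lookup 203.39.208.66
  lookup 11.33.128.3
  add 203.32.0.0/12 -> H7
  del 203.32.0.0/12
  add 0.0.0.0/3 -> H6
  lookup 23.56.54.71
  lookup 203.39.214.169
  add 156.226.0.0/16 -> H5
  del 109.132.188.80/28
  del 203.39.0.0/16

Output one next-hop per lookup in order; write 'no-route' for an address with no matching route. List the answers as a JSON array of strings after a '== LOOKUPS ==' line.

Apply in order:
  + 0.0.0.0/0 (H1) depth=0
  + 11.33.128.0/17 (H4) depth=17
  lookup 11.33.128.3: bits 00001011001000011 walk d0:H1→d1:-→d2:-→d3:-→d4:-→d5:-→d6:-→d7:-→d8:-→d9:-→d10:-→d11:-→d12:-→d13:-→d14:-→d15:-→d16:-→d17:H4 -> H4
  + 203.39.0.0/16 (H7) depth=16
  del 0.0.0.0/0 (clear depth 0)
  lookup 203.39.9.12: bits 1100101100100111 walk d0:-→d1:-→d2:-→d3:-→d4:-→d5:-→d6:-→d7:-→d8:-→d9:-→d10:-→d11:-→d12:-→d13:-→d14:-→d15:-→d16:H7 -> H7
  + 109.132.188.80/28 (H6) depth=28
  + 0.0.0.0/0 (H4) depth=0
  + 109.132.188.80/28 (H7) depth=28
  + 203.39.208.0/24 (H6) depth=24
  + 203.39.208.64/28 (H5) depth=28
  lookup 203.39.208.70: bits 1100101100100111110100000100 walk d0:H4→d1:-→d2:-→d3:-→d4:-→d5:-→d6:-→d7:-→d8:-→d9:-→d10:-→d11:-→d12:-→d13:-→d14:-→d15:-→d16:H7→d17:-→d18:-→d19:-→d20:-→d21:-→d22:-→d23:-→d24:H6→d25:-→d26:-→d27:-→d28:H5 -> H5
  + 128.0.0.0/1 (H7) depth=1
  + 203.0.0.0/8 (H1) depth=8
  + 203.0.0.0/8 (H0) depth=8
  del 128.0.0.0/1 (clear depth 1)
  + 109.128.0.0/12 (H7) depth=12
  del 109.128.0.0/12 (clear depth 12)
  lookup 109.132.188.83: bits 0110110110000100101111000101 walk d0:H4→d1:-→d2:-→d3:-→d4:-→d5:-→d6:-→d7:-→d8:-→d9:-→d10:-→d11:-→d12:-→d13:-→d14:-→d15:-→d16:-→d17:-→d18:-→d19:-→d20:-→d21:-→d22:-→d23:-→d24:-→d25:-→d26:-→d27:-→d28:H7 -> H7
  + 109.132.128.0/18 (H7) depth=18
  + 0.0.0.0/0 (H0) depth=0
  del 109.132.128.0/18 (clear depth 18)
  lookup 203.39.208.64: bits 1100101100100111110100000100 walk d0:H0→d1:-→d2:-→d3:-→d4:-→d5:-→d6:-→d7:-→d8:H0→d9:-→d10:-→d11:-→d12:-→d13:-→d14:-→d15:-→d16:H7→d17:-→d18:-→d19:-→d20:-→d21:-→d22:-→d23:-→d24:H6→d25:-→d26:-→d27:-→d28:H5 -> H5
  + 203.39.208.0/24 (H7) depth=24
  + 203.39.208.0/21 (H7) depth=21
  lookup 109.132.188.81: bits 0110110110000100101111000101 walk d0:H0→d1:-→d2:-→d3:-→d4:-→d5:-→d6:-→d7:-→d8:-→d9:-→d10:-→d11:-→d12:-→d13:-→d14:-→d15:-→d16:-→d17:-→d18:-→d19:-→d20:-→d21:-→d22:-→d23:-→d24:-→d25:-→d26:-→d27:-→d28:H7 -> H7
  lookup 203.39.208.20: bits 1100101100100111110100000 walk d0:H0→d1:-→d2:-→d3:-→d4:-→d5:-→d6:-→d7:-→d8:H0→d9:-→d10:-→d11:-→d12:-→d13:-→d14:-→d15:-→d16:H7→d17:-→d18:-→d19:-→d20:-→d21:H7→d22:-→d23:-→d24:H7→d25:- -> H7
  lookup 203.39.208.66: bits 1100101100100111110100000100 walk d0:H0→d1:-→d2:-→d3:-→d4:-→d5:-→d6:-→d7:-→d8:H0→d9:-→d10:-→d11:-→d12:-→d13:-→d14:-→d15:-→d16:H7→d17:-→d18:-→d19:-→d20:-→d21:H7→d22:-→d23:-→d24:H7→d25:-→d26:-→d27:-→d28:H5 -> H5
  lookup 11.33.128.3: bits 00001011001000011 walk d0:H0→d1:-→d2:-→d3:-→d4:-→d5:-→d6:-→d7:-→d8:-→d9:-→d10:-→d11:-→d12:-→d13:-→d14:-→d15:-→d16:-→d17:H4 -> H4
  + 203.32.0.0/12 (H7) depth=12
  del 203.32.0.0/12 (clear depth 12)
  + 0.0.0.0/3 (H6) depth=3
  lookup 23.56.54.71: bits 000 walk d0:H0→d1:-→d2:-→d3:H6 -> H6
  lookup 203.39.214.169: bits 110010110010011111010 walk d0:H0→d1:-→d2:-→d3:-→d4:-→d5:-→d6:-→d7:-→d8:H0→d9:-→d10:-→d11:-→d12:-→d13:-→d14:-→d15:-→d16:H7→d17:-→d18:-→d19:-→d20:-→d21:H7 -> H7
  + 156.226.0.0/16 (H5) depth=16
  del 109.132.188.80/28 (clear depth 28)
  del 203.39.0.0/16 (clear depth 16)

== LOOKUPS ==
["H4","H7","H5","H7","H5","H7","H7","H5","H4","H6","H7"]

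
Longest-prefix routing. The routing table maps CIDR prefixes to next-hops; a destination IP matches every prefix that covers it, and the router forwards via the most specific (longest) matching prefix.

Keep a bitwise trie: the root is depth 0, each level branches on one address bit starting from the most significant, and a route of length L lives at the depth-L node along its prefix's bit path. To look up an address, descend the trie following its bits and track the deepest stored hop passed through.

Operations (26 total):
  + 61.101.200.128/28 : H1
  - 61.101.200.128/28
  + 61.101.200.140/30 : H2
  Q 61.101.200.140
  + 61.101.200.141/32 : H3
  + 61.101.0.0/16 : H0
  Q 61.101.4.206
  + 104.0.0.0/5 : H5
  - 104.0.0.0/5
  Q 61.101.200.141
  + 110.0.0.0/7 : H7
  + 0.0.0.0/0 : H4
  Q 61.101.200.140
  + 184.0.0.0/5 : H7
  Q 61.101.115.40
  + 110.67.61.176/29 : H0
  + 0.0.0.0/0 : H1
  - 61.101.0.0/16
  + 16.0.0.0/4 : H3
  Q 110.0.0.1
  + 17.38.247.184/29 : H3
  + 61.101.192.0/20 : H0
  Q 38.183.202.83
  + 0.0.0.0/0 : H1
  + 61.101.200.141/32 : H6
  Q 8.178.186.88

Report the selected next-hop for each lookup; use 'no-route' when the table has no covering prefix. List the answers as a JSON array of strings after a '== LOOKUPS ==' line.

Trace:
  + 61.101.200.128/28 (H1) depth=28
  del 61.101.200.128/28 (clear depth 28)
  + 61.101.200.140/30 (H2) depth=30
  Q 61.101.200.140: descend 001111010110010111001000100011 ; hops seen [H2] ; pick H2
  + 61.101.200.141/32 (H3) depth=32
  + 61.101.0.0/16 (H0) depth=16
  Q 61.101.4.206: descend 0011110101100101 ; hops seen [H0] ; pick H0
  + 104.0.0.0/5 (H5) depth=5
  del 104.0.0.0/5 (clear depth 5)
  Q 61.101.200.141: descend 00111101011001011100100010001101 ; hops seen [H0,H2,H3] ; pick H3
  + 110.0.0.0/7 (H7) depth=7
  + 0.0.0.0/0 (H4) depth=0
  Q 61.101.200.140: descend 0011110101100101110010001000110 ; hops seen [H4,H0,H2] ; pick H2
  + 184.0.0.0/5 (H7) depth=5
  Q 61.101.115.40: descend 0011110101100101 ; hops seen [H4,H0] ; pick H0
  + 110.67.61.176/29 (H0) depth=29
  + 0.0.0.0/0 (H1) depth=0
  del 61.101.0.0/16 (clear depth 16)
  + 16.0.0.0/4 (H3) depth=4
  Q 110.0.0.1: descend 011011100 ; hops seen [H1,H7] ; pick H7
  + 17.38.247.184/29 (H3) depth=29
  + 61.101.192.0/20 (H0) depth=20
  Q 38.183.202.83: descend 001 ; hops seen [H1] ; pick H1
  + 0.0.0.0/0 (H1) depth=0
  + 61.101.200.141/32 (H6) depth=32
  Q 8.178.186.88: descend 000 ; hops seen [H1] ; pick H1

== LOOKUPS ==
["H2","H0","H3","H2","H0","H7","H1","H1"]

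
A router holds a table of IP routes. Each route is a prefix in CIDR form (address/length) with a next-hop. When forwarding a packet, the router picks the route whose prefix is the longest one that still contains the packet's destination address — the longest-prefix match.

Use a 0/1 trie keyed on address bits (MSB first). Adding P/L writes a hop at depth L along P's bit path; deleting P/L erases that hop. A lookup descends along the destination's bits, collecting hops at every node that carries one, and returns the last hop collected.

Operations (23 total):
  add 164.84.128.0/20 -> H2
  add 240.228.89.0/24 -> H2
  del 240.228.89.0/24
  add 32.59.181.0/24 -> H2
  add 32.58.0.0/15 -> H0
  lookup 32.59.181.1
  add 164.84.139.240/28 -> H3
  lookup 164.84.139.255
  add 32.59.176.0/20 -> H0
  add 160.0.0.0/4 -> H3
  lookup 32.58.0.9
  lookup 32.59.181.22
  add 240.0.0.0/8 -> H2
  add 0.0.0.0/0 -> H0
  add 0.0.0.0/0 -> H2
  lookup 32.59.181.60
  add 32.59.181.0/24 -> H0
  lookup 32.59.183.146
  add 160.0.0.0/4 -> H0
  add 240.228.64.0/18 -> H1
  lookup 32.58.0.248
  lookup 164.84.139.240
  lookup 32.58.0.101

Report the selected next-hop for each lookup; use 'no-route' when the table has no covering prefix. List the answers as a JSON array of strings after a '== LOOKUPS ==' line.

Trace:
  + 164.84.128.0/20 (H2) depth=20
  + 240.228.89.0/24 (H2) depth=24
  del 240.228.89.0/24 (clear depth 24)
  + 32.59.181.0/24 (H2) depth=24
  + 32.58.0.0/15 (H0) depth=15
  lookup 32.59.181.1: bits 001000000011101110110101 walk d0:-→d1:-→d2:-→d3:-→d4:-→d5:-→d6:-→d7:-→d8:-→d9:-→d10:-→d11:-→d12:-→d13:-→d14:-→d15:H0→d16:-→d17:-→d18:-→d19:-→d20:-→d21:-→d22:-→d23:-→d24:H2 -> H2
  + 164.84.139.240/28 (H3) depth=28
  lookup 164.84.139.255: bits 1010010001010100100010111111 walk d0:-→d1:-→d2:-→d3:-→d4:-→d5:-→d6:-→d7:-→d8:-→d9:-→d10:-→d11:-→d12:-→d13:-→d14:-→d15:-→d16:-→d17:-→d18:-→d19:-→d20:H2→d21:-→d22:-→d23:-→d24:-→d25:-→d26:-→d27:-→d28:H3 -> H3
  + 32.59.176.0/20 (H0) depth=20
  + 160.0.0.0/4 (H3) depth=4
  lookup 32.58.0.9: bits 001000000011101 walk d0:-→d1:-→d2:-→d3:-→d4:-→d5:-→d6:-→d7:-→d8:-→d9:-→d10:-→d11:-→d12:-→d13:-→d14:-→d15:H0 -> H0
  lookup 32.59.181.22: bits 001000000011101110110101 walk d0:-→d1:-→d2:-→d3:-→d4:-→d5:-→d6:-→d7:-→d8:-→d9:-→d10:-→d11:-→d12:-→d13:-→d14:-→d15:H0→d16:-→d17:-→d18:-→d19:-→d20:H0→d21:-→d22:-→d23:-→d24:H2 -> H2
  + 240.0.0.0/8 (H2) depth=8
  + 0.0.0.0/0 (H0) depth=0
  + 0.0.0.0/0 (H2) depth=0
  lookup 32.59.181.60: bits 001000000011101110110101 walk d0:H2→d1:-→d2:-→d3:-→d4:-→d5:-→d6:-→d7:-→d8:-→d9:-→d10:-→d11:-→d12:-→d13:-→d14:-→d15:H0→d16:-→d17:-→d18:-→d19:-→d20:H0→d21:-→d22:-→d23:-→d24:H2 -> H2
  + 32.59.181.0/24 (H0) depth=24
  lookup 32.59.183.146: bits 0010000000111011101101 walk d0:H2→d1:-→d2:-→d3:-→d4:-→d5:-→d6:-→d7:-→d8:-→d9:-→d10:-→d11:-→d12:-→d13:-→d14:-→d15:H0→d16:-→d17:-→d18:-→d19:-→d20:H0→d21:-→d22:- -> H0
  + 160.0.0.0/4 (H0) depth=4
  + 240.228.64.0/18 (H1) depth=18
  lookup 32.58.0.248: bits 001000000011101 walk d0:H2→d1:-→d2:-→d3:-→d4:-→d5:-→d6:-→d7:-→d8:-→d9:-→d10:-→d11:-→d12:-→d13:-→d14:-→d15:H0 -> H0
  lookup 164.84.139.240: bits 1010010001010100100010111111 walk d0:H2→d1:-→d2:-→d3:-→d4:H0→d5:-→d6:-→d7:-→d8:-→d9:-→d10:-→d11:-→d12:-→d13:-→d14:-→d15:-→d16:-→d17:-→d18:-→d19:-→d20:H2→d21:-→d22:-→d23:-→d24:-→d25:-→d26:-→d27:-→d28:H3 -> H3
  lookup 32.58.0.101: bits 001000000011101 walk d0:H2→d1:-→d2:-→d3:-→d4:-→d5:-→d6:-→d7:-→d8:-→d9:-→d10:-→d11:-→d12:-→d13:-→d14:-→d15:H0 -> H0

== LOOKUPS ==
["H2","H3","H0","H2","H2","H0","H0","H3","H0"]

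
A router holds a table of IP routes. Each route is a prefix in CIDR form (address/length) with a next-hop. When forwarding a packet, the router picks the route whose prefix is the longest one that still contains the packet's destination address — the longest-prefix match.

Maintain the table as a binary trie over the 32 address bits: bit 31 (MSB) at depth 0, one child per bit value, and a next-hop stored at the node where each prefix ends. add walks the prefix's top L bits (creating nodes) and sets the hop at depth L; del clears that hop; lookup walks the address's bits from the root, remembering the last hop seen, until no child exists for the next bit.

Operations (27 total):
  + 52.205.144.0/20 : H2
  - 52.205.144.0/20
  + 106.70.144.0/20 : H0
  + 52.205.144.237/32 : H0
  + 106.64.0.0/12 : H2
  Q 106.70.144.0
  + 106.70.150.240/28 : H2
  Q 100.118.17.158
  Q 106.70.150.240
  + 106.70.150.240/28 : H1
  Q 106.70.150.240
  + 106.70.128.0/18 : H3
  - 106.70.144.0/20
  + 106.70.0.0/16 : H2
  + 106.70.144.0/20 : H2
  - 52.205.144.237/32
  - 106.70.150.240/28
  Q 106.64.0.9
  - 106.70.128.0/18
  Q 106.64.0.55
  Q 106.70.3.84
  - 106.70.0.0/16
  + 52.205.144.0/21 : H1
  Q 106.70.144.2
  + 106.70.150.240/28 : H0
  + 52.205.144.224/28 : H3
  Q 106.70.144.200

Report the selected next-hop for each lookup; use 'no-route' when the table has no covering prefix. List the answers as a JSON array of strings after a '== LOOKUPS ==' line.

Process each operation:
  add 52.205.144.0/20 -> H2 at depth 20
  - 52.205.144.0/20 clear@20
  add 106.70.144.0/20 -> H0 at depth 20
  add 52.205.144.237/32 -> H0 at depth 32
  add 106.64.0.0/12 -> H2 at depth 12
  Q 106.70.144.0: descend 01101010010001101001 ; hops seen [H2,H0] ; pick H0
  add 106.70.150.240/28 -> H2 at depth 28
  Q 100.118.17.158: descend 0110 ; hops seen [∅] ; pick no-route
  Q 106.70.150.240: descend 0110101001000110100101101111 ; hops seen [H2,H0,H2] ; pick H2
  add 106.70.150.240/28 -> H1 at depth 28
  Q 106.70.150.240: descend 0110101001000110100101101111 ; hops seen [H2,H0,H1] ; pick H1
  add 106.70.128.0/18 -> H3 at depth 18
  - 106.70.144.0/20 clear@20
  add 106.70.0.0/16 -> H2 at depth 16
  add 106.70.144.0/20 -> H2 at depth 20
  - 52.205.144.237/32 clear@32
  - 106.70.150.240/28 clear@28
  Q 106.64.0.9: descend 0110101001000 ; hops seen [H2] ; pick H2
  - 106.70.128.0/18 clear@18
  Q 106.64.0.55: descend 0110101001000 ; hops seen [H2] ; pick H2
  Q 106.70.3.84: descend 0110101001000110 ; hops seen [H2,H2] ; pick H2
  - 106.70.0.0/16 clear@16
  add 52.205.144.0/21 -> H1 at depth 21
  Q 106.70.144.2: descend 011010100100011010010 ; hops seen [H2,H2] ; pick H2
  add 106.70.150.240/28 -> H0 at depth 28
  add 52.205.144.224/28 -> H3 at depth 28
  Q 106.70.144.200: descend 011010100100011010010 ; hops seen [H2,H2] ; pick H2

== LOOKUPS ==
["H0","no-route","H2","H1","H2","H2","H2","H2","H2"]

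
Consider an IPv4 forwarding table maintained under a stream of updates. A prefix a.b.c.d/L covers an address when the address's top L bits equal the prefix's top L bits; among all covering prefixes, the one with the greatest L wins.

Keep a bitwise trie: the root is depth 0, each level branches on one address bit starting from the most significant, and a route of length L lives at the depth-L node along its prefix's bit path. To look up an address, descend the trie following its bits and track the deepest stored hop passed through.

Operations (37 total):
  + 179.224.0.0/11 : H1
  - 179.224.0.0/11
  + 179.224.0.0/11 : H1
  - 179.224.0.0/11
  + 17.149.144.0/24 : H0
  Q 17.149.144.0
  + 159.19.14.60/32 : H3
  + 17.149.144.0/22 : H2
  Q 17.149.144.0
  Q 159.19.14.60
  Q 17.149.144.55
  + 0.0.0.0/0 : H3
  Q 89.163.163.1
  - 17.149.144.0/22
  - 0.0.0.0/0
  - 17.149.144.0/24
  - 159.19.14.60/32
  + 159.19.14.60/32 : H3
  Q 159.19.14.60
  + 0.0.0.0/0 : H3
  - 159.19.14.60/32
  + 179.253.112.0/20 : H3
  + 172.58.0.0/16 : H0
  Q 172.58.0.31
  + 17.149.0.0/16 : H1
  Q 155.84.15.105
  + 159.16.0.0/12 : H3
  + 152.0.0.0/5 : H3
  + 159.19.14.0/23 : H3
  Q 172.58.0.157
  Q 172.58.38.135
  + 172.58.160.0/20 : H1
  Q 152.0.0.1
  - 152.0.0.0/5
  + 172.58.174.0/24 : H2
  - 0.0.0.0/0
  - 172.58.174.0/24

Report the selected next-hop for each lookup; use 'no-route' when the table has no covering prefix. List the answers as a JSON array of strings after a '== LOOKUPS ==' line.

Apply in order:
  + 179.224.0.0/11 (H1) depth=11
  - 179.224.0.0/11 clear@11
  + 179.224.0.0/11 (H1) depth=11
  - 179.224.0.0/11 clear@11
  + 17.149.144.0/24 (H0) depth=24
  Q 17.149.144.0: descend 000100011001010110010000 ; hops seen [H0] ; pick H0
  + 159.19.14.60/32 (H3) depth=32
  + 17.149.144.0/22 (H2) depth=22
  Q 17.149.144.0: descend 000100011001010110010000 ; hops seen [H2,H0] ; pick H0
  Q 159.19.14.60: descend 10011111000100110000111000111100 ; hops seen [H3] ; pick H3
  Q 17.149.144.55: descend 000100011001010110010000 ; hops seen [H2,H0] ; pick H0
  + 0.0.0.0/0 (H3) depth=0
  Q 89.163.163.1: descend 0 ; hops seen [H3] ; pick H3
  - 17.149.144.0/22 clear@22
  - 0.0.0.0/0 clear@0
  - 17.149.144.0/24 clear@24
  - 159.19.14.60/32 clear@32
  + 159.19.14.60/32 (H3) depth=32
  Q 159.19.14.60: descend 10011111000100110000111000111100 ; hops seen [H3] ; pick H3
  + 0.0.0.0/0 (H3) depth=0
  - 159.19.14.60/32 clear@32
  + 179.253.112.0/20 (H3) depth=20
  + 172.58.0.0/16 (H0) depth=16
  Q 172.58.0.31: descend 1010110000111010 ; hops seen [H3,H0] ; pick H0
  + 17.149.0.0/16 (H1) depth=16
  Q 155.84.15.105: descend 10011 ; hops seen [H3] ; pick H3
  + 159.16.0.0/12 (H3) depth=12
  + 152.0.0.0/5 (H3) depth=5
  + 159.19.14.0/23 (H3) depth=23
  Q 172.58.0.157: descend 1010110000111010 ; hops seen [H3,H0] ; pick H0
  Q 172.58.38.135: descend 1010110000111010 ; hops seen [H3,H0] ; pick H0
  + 172.58.160.0/20 (H1) depth=20
  Q 152.0.0.1: descend 10011 ; hops seen [H3,H3] ; pick H3
  - 152.0.0.0/5 clear@5
  + 172.58.174.0/24 (H2) depth=24
  - 0.0.0.0/0 clear@0
  - 172.58.174.0/24 clear@24

== LOOKUPS ==
["H0","H0","H3","H0","H3","H3","H0","H3","H0","H0","H3"]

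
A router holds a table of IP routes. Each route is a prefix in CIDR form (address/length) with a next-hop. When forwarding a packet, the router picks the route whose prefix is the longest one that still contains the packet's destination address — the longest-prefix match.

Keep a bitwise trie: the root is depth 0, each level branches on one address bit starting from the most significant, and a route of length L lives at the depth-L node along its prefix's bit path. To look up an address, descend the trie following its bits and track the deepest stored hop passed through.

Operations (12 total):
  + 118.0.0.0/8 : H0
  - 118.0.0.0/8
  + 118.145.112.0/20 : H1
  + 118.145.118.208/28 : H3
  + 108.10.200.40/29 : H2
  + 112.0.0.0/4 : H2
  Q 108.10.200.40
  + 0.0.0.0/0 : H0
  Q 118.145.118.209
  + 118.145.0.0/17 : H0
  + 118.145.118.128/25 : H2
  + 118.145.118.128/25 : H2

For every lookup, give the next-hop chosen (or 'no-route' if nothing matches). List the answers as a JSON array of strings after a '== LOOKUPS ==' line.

Trace:
  + 118.0.0.0/8 (H0) depth=8
  del 118.0.0.0/8 (clear depth 8)
  + 118.145.112.0/20 (H1) depth=20
  + 118.145.118.208/28 (H3) depth=28
  + 108.10.200.40/29 (H2) depth=29
  + 112.0.0.0/4 (H2) depth=4
  ? 108.10.200.40  path d0:-→d1:-→d2:-→d3:-→d4:-→d5:-→d6:-→d7:-→d8:-→d9:-→d10:-→d11:-→d12:-→d13:-→d14:-→d15:-→d16:-→d17:-→d18:-→d19:-→d20:-→d21:-→d22:-→d23:-→d24:-→d25:-→d26:-→d27:-→d28:-→d29:H2  best=H2
  + 0.0.0.0/0 (H0) depth=0
  ? 118.145.118.209  path d0:H0→d1:-→d2:-→d3:-→d4:H2→d5:-→d6:-→d7:-→d8:-→d9:-→d10:-→d11:-→d12:-→d13:-→d14:-→d15:-→d16:-→d17:-→d18:-→d19:-→d20:H1→d21:-→d22:-→d23:-→d24:-→d25:-→d26:-→d27:-→d28:H3  best=H3
  + 118.145.0.0/17 (H0) depth=17
  + 118.145.118.128/25 (H2) depth=25
  + 118.145.118.128/25 (H2) depth=25

== LOOKUPS ==
["H2","H3"]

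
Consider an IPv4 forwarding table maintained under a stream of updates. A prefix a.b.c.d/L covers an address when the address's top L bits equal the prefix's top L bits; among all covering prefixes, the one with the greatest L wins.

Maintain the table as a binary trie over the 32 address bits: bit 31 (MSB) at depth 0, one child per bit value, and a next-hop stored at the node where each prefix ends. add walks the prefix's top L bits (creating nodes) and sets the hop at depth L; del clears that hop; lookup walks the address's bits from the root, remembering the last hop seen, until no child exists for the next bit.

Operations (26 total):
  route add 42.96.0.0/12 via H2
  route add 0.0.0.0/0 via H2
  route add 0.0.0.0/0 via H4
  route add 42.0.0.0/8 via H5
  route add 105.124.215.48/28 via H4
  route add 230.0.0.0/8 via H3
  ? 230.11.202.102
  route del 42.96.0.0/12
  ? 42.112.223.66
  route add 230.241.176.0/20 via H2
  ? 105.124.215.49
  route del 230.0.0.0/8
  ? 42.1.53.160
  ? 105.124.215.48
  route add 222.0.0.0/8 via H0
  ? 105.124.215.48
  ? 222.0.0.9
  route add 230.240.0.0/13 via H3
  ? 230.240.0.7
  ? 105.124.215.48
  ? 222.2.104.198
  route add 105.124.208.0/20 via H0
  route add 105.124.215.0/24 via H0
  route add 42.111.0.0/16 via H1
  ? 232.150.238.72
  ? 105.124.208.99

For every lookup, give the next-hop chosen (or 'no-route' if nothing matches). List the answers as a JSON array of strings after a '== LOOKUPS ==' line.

Trace:
  add 42.96.0.0/12 -> H2 at depth 12
  add 0.0.0.0/0 -> H2 at depth 0
  add 0.0.0.0/0 -> H4 at depth 0
  add 42.0.0.0/8 -> H5 at depth 8
  add 105.124.215.48/28 -> H4 at depth 28
  add 230.0.0.0/8 -> H3 at depth 8
  lookup 230.11.202.102: bits 11100110 walk d0:H4→d1:-→d2:-→d3:-→d4:-→d5:-→d6:-→d7:-→d8:H3 -> H3
  del 42.96.0.0/12 (clear depth 12)
  lookup 42.112.223.66: bits 00101010011 walk d0:H4→d1:-→d2:-→d3:-→d4:-→d5:-→d6:-→d7:-→d8:H5→d9:-→d10:-→d11:- -> H5
  add 230.241.176.0/20 -> H2 at depth 20
  lookup 105.124.215.49: bits 0110100101111100110101110011 walk d0:H4→d1:-→d2:-→d3:-→d4:-→d5:-→d6:-→d7:-→d8:-→d9:-→d10:-→d11:-→d12:-→d13:-→d14:-→d15:-→d16:-→d17:-→d18:-→d19:-→d20:-→d21:-→d22:-→d23:-→d24:-→d25:-→d26:-→d27:-→d28:H4 -> H4
  del 230.0.0.0/8 (clear depth 8)
  lookup 42.1.53.160: bits 001010100 walk d0:H4→d1:-→d2:-→d3:-→d4:-→d5:-→d6:-→d7:-→d8:H5→d9:- -> H5
  lookup 105.124.215.48: bits 0110100101111100110101110011 walk d0:H4→d1:-→d2:-→d3:-→d4:-→d5:-→d6:-→d7:-→d8:-→d9:-→d10:-→d11:-→d12:-→d13:-→d14:-→d15:-→d16:-→d17:-→d18:-→d19:-→d20:-→d21:-→d22:-→d23:-→d24:-→d25:-→d26:-→d27:-→d28:H4 -> H4
  add 222.0.0.0/8 -> H0 at depth 8
  lookup 105.124.215.48: bits 0110100101111100110101110011 walk d0:H4→d1:-→d2:-→d3:-→d4:-→d5:-→d6:-→d7:-→d8:-→d9:-→d10:-→d11:-→d12:-→d13:-→d14:-→d15:-→d16:-→d17:-→d18:-→d19:-→d20:-→d21:-→d22:-→d23:-→d24:-→d25:-→d26:-→d27:-→d28:H4 -> H4
  lookup 222.0.0.9: bits 11011110 walk d0:H4→d1:-→d2:-→d3:-→d4:-→d5:-→d6:-→d7:-→d8:H0 -> H0
  add 230.240.0.0/13 -> H3 at depth 13
  lookup 230.240.0.7: bits 111001101111000 walk d0:H4→d1:-→d2:-→d3:-→d4:-→d5:-→d6:-→d7:-→d8:-→d9:-→d10:-→d11:-→d12:-→d13:H3→d14:-→d15:- -> H3
  lookup 105.124.215.48: bits 0110100101111100110101110011 walk d0:H4→d1:-→d2:-→d3:-→d4:-→d5:-→d6:-→d7:-→d8:-→d9:-→d10:-→d11:-→d12:-→d13:-→d14:-→d15:-→d16:-→d17:-→d18:-→d19:-→d20:-→d21:-→d22:-→d23:-→d24:-→d25:-→d26:-→d27:-→d28:H4 -> H4
  lookup 222.2.104.198: bits 11011110 walk d0:H4→d1:-→d2:-→d3:-→d4:-→d5:-→d6:-→d7:-→d8:H0 -> H0
  add 105.124.208.0/20 -> H0 at depth 20
  add 105.124.215.0/24 -> H0 at depth 24
  add 42.111.0.0/16 -> H1 at depth 16
  lookup 232.150.238.72: bits 1110 walk d0:H4→d1:-→d2:-→d3:-→d4:- -> H4
  lookup 105.124.208.99: bits 011010010111110011010 walk d0:H4→d1:-→d2:-→d3:-→d4:-→d5:-→d6:-→d7:-→d8:-→d9:-→d10:-→d11:-→d12:-→d13:-→d14:-→d15:-→d16:-→d17:-→d18:-→d19:-→d20:H0→d21:- -> H0

== LOOKUPS ==
["H3","H5","H4","H5","H4","H4","H0","H3","H4","H0","H4","H0"]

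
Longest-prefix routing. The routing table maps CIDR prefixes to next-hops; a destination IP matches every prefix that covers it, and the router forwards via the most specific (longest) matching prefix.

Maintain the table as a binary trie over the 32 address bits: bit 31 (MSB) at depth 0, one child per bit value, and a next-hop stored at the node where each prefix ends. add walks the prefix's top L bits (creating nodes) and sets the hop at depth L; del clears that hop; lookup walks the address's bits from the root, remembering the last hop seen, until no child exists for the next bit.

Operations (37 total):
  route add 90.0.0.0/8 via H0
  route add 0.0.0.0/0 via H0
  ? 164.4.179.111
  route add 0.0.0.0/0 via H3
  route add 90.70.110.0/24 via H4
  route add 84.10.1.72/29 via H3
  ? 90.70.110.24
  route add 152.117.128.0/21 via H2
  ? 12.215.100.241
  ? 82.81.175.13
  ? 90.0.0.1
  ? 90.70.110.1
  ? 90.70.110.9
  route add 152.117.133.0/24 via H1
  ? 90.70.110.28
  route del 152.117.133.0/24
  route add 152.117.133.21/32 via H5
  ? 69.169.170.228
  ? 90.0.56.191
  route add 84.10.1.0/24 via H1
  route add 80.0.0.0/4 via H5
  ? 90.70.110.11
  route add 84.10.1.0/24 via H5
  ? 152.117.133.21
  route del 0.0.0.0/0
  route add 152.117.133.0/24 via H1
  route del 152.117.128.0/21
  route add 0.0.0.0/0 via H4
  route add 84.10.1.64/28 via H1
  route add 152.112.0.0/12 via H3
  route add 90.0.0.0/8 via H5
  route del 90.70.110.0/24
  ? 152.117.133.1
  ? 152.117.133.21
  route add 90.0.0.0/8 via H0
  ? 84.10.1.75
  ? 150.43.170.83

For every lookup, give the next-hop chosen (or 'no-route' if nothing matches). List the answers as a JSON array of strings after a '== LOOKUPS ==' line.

Process each operation:
  add 90.0.0.0/8 -> H0 at depth 8
  add 0.0.0.0/0 -> H0 at depth 0
  ? 164.4.179.111  path d0:H0  best=H0
  add 0.0.0.0/0 -> H3 at depth 0
  add 90.70.110.0/24 -> H4 at depth 24
  add 84.10.1.72/29 -> H3 at depth 29
  ? 90.70.110.24  path d0:H3→d1:-→d2:-→d3:-→d4:-→d5:-→d6:-→d7:-→d8:H0→d9:-→d10:-→d11:-→d12:-→d13:-→d14:-→d15:-→d16:-→d17:-→d18:-→d19:-→d20:-→d21:-→d22:-→d23:-→d24:H4  best=H4
  add 152.117.128.0/21 -> H2 at depth 21
  ? 12.215.100.241  path d0:H3→d1:-  best=H3
  ? 82.81.175.13  path d0:H3→d1:-→d2:-→d3:-→d4:-→d5:-  best=H3
  ? 90.0.0.1  path d0:H3→d1:-→d2:-→d3:-→d4:-→d5:-→d6:-→d7:-→d8:H0→d9:-  best=H0
  ? 90.70.110.1  path d0:H3→d1:-→d2:-→d3:-→d4:-→d5:-→d6:-→d7:-→d8:H0→d9:-→d10:-→d11:-→d12:-→d13:-→d14:-→d15:-→d16:-→d17:-→d18:-→d19:-→d20:-→d21:-→d22:-→d23:-→d24:H4  best=H4
  ? 90.70.110.9  path d0:H3→d1:-→d2:-→d3:-→d4:-→d5:-→d6:-→d7:-→d8:H0→d9:-→d10:-→d11:-→d12:-→d13:-→d14:-→d15:-→d16:-→d17:-→d18:-→d19:-→d20:-→d21:-→d22:-→d23:-→d24:H4  best=H4
  add 152.117.133.0/24 -> H1 at depth 24
  ? 90.70.110.28  path d0:H3→d1:-→d2:-→d3:-→d4:-→d5:-→d6:-→d7:-→d8:H0→d9:-→d10:-→d11:-→d12:-→d13:-→d14:-→d15:-→d16:-→d17:-→d18:-→d19:-→d20:-→d21:-→d22:-→d23:-→d24:H4  best=H4
  del 152.117.133.0/24 (clear depth 24)
  add 152.117.133.21/32 -> H5 at depth 32
  ? 69.169.170.228  path d0:H3→d1:-→d2:-→d3:-  best=H3
  ? 90.0.56.191  path d0:H3→d1:-→d2:-→d3:-→d4:-→d5:-→d6:-→d7:-→d8:H0→d9:-  best=H0
  add 84.10.1.0/24 -> H1 at depth 24
  add 80.0.0.0/4 -> H5 at depth 4
  ? 90.70.110.11  path d0:H3→d1:-→d2:-→d3:-→d4:H5→d5:-→d6:-→d7:-→d8:H0→d9:-→d10:-→d11:-→d12:-→d13:-→d14:-→d15:-→d16:-→d17:-→d18:-→d19:-→d20:-→d21:-→d22:-→d23:-→d24:H4  best=H4
  add 84.10.1.0/24 -> H5 at depth 24
  ? 152.117.133.21  path d0:H3→d1:-→d2:-→d3:-→d4:-→d5:-→d6:-→d7:-→d8:-→d9:-→d10:-→d11:-→d12:-→d13:-→d14:-→d15:-→d16:-→d17:-→d18:-→d19:-→d20:-→d21:H2→d22:-→d23:-→d24:-→d25:-→d26:-→d27:-→d28:-→d29:-→d30:-→d31:-→d32:H5  best=H5
  del 0.0.0.0/0 (clear depth 0)
  add 152.117.133.0/24 -> H1 at depth 24
  del 152.117.128.0/21 (clear depth 21)
  add 0.0.0.0/0 -> H4 at depth 0
  add 84.10.1.64/28 -> H1 at depth 28
  add 152.112.0.0/12 -> H3 at depth 12
  add 90.0.0.0/8 -> H5 at depth 8
  del 90.70.110.0/24 (clear depth 24)
  ? 152.117.133.1  path d0:H4→d1:-→d2:-→d3:-→d4:-→d5:-→d6:-→d7:-→d8:-→d9:-→d10:-→d11:-→d12:H3→d13:-→d14:-→d15:-→d16:-→d17:-→d18:-→d19:-→d20:-→d21:-→d22:-→d23:-→d24:H1→d25:-→d26:-→d27:-  best=H1
  ? 152.117.133.21  path d0:H4→d1:-→d2:-→d3:-→d4:-→d5:-→d6:-→d7:-→d8:-→d9:-→d10:-→d11:-→d12:H3→d13:-→d14:-→d15:-→d16:-→d17:-→d18:-→d19:-→d20:-→d21:-→d22:-→d23:-→d24:H1→d25:-→d26:-→d27:-→d28:-→d29:-→d30:-→d31:-→d32:H5  best=H5
  add 90.0.0.0/8 -> H0 at depth 8
  ? 84.10.1.75  path d0:H4→d1:-→d2:-→d3:-→d4:H5→d5:-→d6:-→d7:-→d8:-→d9:-→d10:-→d11:-→d12:-→d13:-→d14:-→d15:-→d16:-→d17:-→d18:-→d19:-→d20:-→d21:-→d22:-→d23:-→d24:H5→d25:-→d26:-→d27:-→d28:H1→d29:H3  best=H3
  ? 150.43.170.83  path d0:H4→d1:-→d2:-→d3:-→d4:-  best=H4

== LOOKUPS ==
["H0","H4","H3","H3","H0","H4","H4","H4","H3","H0","H4","H5","H1","H5","H3","H4"]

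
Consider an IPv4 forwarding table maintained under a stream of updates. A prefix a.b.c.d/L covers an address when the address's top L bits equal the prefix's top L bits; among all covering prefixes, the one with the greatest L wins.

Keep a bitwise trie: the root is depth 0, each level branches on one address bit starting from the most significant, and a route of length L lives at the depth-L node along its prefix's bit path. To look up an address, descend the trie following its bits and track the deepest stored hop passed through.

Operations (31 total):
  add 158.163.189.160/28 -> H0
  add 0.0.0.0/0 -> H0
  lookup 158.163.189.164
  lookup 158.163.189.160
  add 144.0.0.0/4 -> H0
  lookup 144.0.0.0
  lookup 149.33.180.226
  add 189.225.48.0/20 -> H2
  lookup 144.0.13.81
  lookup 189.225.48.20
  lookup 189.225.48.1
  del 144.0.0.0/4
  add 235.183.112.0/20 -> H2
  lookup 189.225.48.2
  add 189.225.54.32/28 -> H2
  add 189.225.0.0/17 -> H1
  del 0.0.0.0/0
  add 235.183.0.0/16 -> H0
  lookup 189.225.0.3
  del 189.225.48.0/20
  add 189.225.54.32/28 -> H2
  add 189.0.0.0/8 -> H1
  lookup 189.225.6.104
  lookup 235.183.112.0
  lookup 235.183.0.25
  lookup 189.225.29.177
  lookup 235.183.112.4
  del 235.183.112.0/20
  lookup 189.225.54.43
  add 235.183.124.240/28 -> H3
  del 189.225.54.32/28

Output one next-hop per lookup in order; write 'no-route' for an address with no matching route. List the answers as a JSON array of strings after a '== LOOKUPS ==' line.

Trace:
  add 158.163.189.160/28 -> H0 at depth 28
  add 0.0.0.0/0 -> H0 at depth 0
  ? 158.163.189.164  path d0:H0→d1:-→d2:-→d3:-→d4:-→d5:-→d6:-→d7:-→d8:-→d9:-→d10:-→d11:-→d12:-→d13:-→d14:-→d15:-→d16:-→d17:-→d18:-→d19:-→d20:-→d21:-→d22:-→d23:-→d24:-→d25:-→d26:-→d27:-→d28:H0  best=H0
  ? 158.163.189.160  path d0:H0→d1:-→d2:-→d3:-→d4:-→d5:-→d6:-→d7:-→d8:-→d9:-→d10:-→d11:-→d12:-→d13:-→d14:-→d15:-→d16:-→d17:-→d18:-→d19:-→d20:-→d21:-→d22:-→d23:-→d24:-→d25:-→d26:-→d27:-→d28:H0  best=H0
  add 144.0.0.0/4 -> H0 at depth 4
  ? 144.0.0.0  path d0:H0→d1:-→d2:-→d3:-→d4:H0  best=H0
  ? 149.33.180.226  path d0:H0→d1:-→d2:-→d3:-→d4:H0  best=H0
  add 189.225.48.0/20 -> H2 at depth 20
  ? 144.0.13.81  path d0:H0→d1:-→d2:-→d3:-→d4:H0  best=H0
  ? 189.225.48.20  path d0:H0→d1:-→d2:-→d3:-→d4:-→d5:-→d6:-→d7:-→d8:-→d9:-→d10:-→d11:-→d12:-→d13:-→d14:-→d15:-→d16:-→d17:-→d18:-→d19:-→d20:H2  best=H2
  ? 189.225.48.1  path d0:H0→d1:-→d2:-→d3:-→d4:-→d5:-→d6:-→d7:-→d8:-→d9:-→d10:-→d11:-→d12:-→d13:-→d14:-→d15:-→d16:-→d17:-→d18:-→d19:-→d20:H2  best=H2
  - 144.0.0.0/4 clear@4
  add 235.183.112.0/20 -> H2 at depth 20
  ? 189.225.48.2  path d0:H0→d1:-→d2:-→d3:-→d4:-→d5:-→d6:-→d7:-→d8:-→d9:-→d10:-→d11:-→d12:-→d13:-→d14:-→d15:-→d16:-→d17:-→d18:-→d19:-→d20:H2  best=H2
  add 189.225.54.32/28 -> H2 at depth 28
  add 189.225.0.0/17 -> H1 at depth 17
  - 0.0.0.0/0 clear@0
  add 235.183.0.0/16 -> H0 at depth 16
  ? 189.225.0.3  path d0:-→d1:-→d2:-→d3:-→d4:-→d5:-→d6:-→d7:-→d8:-→d9:-→d10:-→d11:-→d12:-→d13:-→d14:-→d15:-→d16:-→d17:H1→d18:-  best=H1
  - 189.225.48.0/20 clear@20
  add 189.225.54.32/28 -> H2 at depth 28
  add 189.0.0.0/8 -> H1 at depth 8
  ? 189.225.6.104  path d0:-→d1:-→d2:-→d3:-→d4:-→d5:-→d6:-→d7:-→d8:H1→d9:-→d10:-→d11:-→d12:-→d13:-→d14:-→d15:-→d16:-→d17:H1→d18:-  best=H1
  ? 235.183.112.0  path d0:-→d1:-→d2:-→d3:-→d4:-→d5:-→d6:-→d7:-→d8:-→d9:-→d10:-→d11:-→d12:-→d13:-→d14:-→d15:-→d16:H0→d17:-→d18:-→d19:-→d20:H2  best=H2
  ? 235.183.0.25  path d0:-→d1:-→d2:-→d3:-→d4:-→d5:-→d6:-→d7:-→d8:-→d9:-→d10:-→d11:-→d12:-→d13:-→d14:-→d15:-→d16:H0→d17:-  best=H0
  ? 189.225.29.177  path d0:-→d1:-→d2:-→d3:-→d4:-→d5:-→d6:-→d7:-→d8:H1→d9:-→d10:-→d11:-→d12:-→d13:-→d14:-→d15:-→d16:-→d17:H1→d18:-  best=H1
  ? 235.183.112.4  path d0:-→d1:-→d2:-→d3:-→d4:-→d5:-→d6:-→d7:-→d8:-→d9:-→d10:-→d11:-→d12:-→d13:-→d14:-→d15:-→d16:H0→d17:-→d18:-→d19:-→d20:H2  best=H2
  - 235.183.112.0/20 clear@20
  ? 189.225.54.43  path d0:-→d1:-→d2:-→d3:-→d4:-→d5:-→d6:-→d7:-→d8:H1→d9:-→d10:-→d11:-→d12:-→d13:-→d14:-→d15:-→d16:-→d17:H1→d18:-→d19:-→d20:-→d21:-→d22:-→d23:-→d24:-→d25:-→d26:-→d27:-→d28:H2  best=H2
  add 235.183.124.240/28 -> H3 at depth 28
  - 189.225.54.32/28 clear@28

== LOOKUPS ==
["H0","H0","H0","H0","H0","H2","H2","H2","H1","H1","H2","H0","H1","H2","H2"]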